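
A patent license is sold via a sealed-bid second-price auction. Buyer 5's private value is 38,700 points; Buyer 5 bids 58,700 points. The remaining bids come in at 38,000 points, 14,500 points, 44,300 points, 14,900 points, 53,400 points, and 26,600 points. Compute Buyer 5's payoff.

Payoff = -14,700 points.

Highest competing bid: 53,400 points.
Buyer 5's bid 58,700 points is the highest overall, so Buyer 5 wins and pays the second-highest bid, 53,400 points.
Payoff = value − price = 38,700 points − 53,400 points = -14,700 points.
Overbidding won the item at a price above value — truthful bidding would have avoided this loss.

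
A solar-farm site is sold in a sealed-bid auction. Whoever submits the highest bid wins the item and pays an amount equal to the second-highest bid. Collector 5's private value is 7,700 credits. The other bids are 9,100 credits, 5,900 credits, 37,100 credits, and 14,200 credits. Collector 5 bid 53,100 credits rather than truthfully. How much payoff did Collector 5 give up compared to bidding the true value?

Payoff forgone: 29,400 credits.

The highest competing bid is 37,100 credits.
Bidding truthfully at 7,700 credits: the top bid is 37,100 credits (a rival), so Collector 5 loses. Payoff = 0 credits.
Bidding 53,100 credits: Collector 5 has the top bid, wins, and pays the second-highest bid 37,100 credits. Payoff = 7,700 credits − 37,100 credits = -29,400 credits.
Regret = truthful payoff − actual payoff = 0 credits − -29,400 credits = 29,400 credits.
This is the dominant-strategy logic: truthful bidding weakly beats any alternative.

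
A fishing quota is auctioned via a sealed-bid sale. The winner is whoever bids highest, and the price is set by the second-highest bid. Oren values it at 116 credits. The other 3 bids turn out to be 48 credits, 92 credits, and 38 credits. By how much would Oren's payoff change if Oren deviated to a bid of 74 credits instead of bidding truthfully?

Payoff change: -24 credits.

The highest competing bid is 92 credits.
Bidding truthfully at 116 credits: Oren has the top bid, wins, and pays the second-highest bid 92 credits. Payoff = 116 credits − 92 credits = 24 credits.
Bidding 74 credits: the top bid is 92 credits (a rival), so Oren loses. Payoff = 0 credits.
Change = 0 credits − 24 credits = -24 credits.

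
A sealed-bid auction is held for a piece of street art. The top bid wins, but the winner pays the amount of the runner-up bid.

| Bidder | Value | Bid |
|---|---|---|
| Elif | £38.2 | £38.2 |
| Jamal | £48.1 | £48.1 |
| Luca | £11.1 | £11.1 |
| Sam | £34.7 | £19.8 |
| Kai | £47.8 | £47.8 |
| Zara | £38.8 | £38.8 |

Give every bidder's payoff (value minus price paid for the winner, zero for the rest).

Bids in descending order: Jamal £48.1; Kai £47.8; Zara £38.8; Elif £38.2; Sam £19.8; Luca £11.1.
Jamal has the top bid and wins; the price is the second-highest bid, £47.8.
Jamal's payoff = £48.1 − £47.8 = £0.3. All other bidders lose, so their payoff is 0.

Elif £0.0, Jamal £0.3, Luca £0.0, Sam £0.0, Kai £0.0, Zara £0.0.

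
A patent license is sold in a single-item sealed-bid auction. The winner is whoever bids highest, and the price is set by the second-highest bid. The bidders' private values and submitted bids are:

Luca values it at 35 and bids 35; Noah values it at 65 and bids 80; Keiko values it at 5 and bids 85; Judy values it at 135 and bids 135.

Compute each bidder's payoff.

Payoffs: Luca 0, Noah 0, Keiko 0, Judy 50.

Sorted high to low: Judy 135; Keiko 85; Noah 80; Luca 35.
Judy has the top bid and wins; the price is the second-highest bid, 85.
Judy's payoff = 135 − 85 = 50. All other bidders lose, so their payoff is 0.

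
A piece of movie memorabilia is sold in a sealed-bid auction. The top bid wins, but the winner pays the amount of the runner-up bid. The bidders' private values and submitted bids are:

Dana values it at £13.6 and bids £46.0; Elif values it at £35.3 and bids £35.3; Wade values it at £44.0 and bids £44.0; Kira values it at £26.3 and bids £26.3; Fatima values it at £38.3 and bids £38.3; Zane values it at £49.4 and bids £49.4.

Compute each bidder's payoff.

Dana £0.0, Elif £0.0, Wade £0.0, Kira £0.0, Fatima £0.0, Zane £3.4.

Ordered from highest: Zane £49.4 > Dana £46.0 > Wade £44.0 > Fatima £38.3 > Elif £35.3 > Kira £26.3.
Zane has the top bid and wins; the price is the second-highest bid, £46.0.
Zane's payoff = £49.4 − £46.0 = £3.4. All other bidders lose, so their payoff is 0.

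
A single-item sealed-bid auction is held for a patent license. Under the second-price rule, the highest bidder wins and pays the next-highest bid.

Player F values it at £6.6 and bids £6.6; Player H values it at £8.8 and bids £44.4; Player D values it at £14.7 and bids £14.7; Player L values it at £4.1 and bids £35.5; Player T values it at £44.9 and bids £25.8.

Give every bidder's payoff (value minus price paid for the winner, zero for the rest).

Player F £0.0, Player H -£26.7, Player D £0.0, Player L £0.0, Player T £0.0.

Sorted high to low: Player H £44.4, then Player L £35.5, then Player T £25.8, then Player D £14.7, then Player F £6.6.
Player H has the top bid and wins; the price is the second-highest bid, £35.5.
Player H's payoff = £8.8 − £35.5 = -£26.7. All other bidders lose, so their payoff is 0.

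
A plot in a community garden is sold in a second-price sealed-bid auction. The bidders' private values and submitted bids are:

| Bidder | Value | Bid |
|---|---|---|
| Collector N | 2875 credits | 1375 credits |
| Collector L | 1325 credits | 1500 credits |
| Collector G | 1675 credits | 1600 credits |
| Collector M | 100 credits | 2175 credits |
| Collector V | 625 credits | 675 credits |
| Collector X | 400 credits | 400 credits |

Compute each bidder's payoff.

Ranking the bids: Collector M 2175 credits > Collector G 1600 credits > Collector L 1500 credits > Collector N 1375 credits > Collector V 675 credits > Collector X 400 credits.
Collector M has the top bid and wins; the price is the second-highest bid, 1600 credits.
Collector M's payoff = 100 credits − 1600 credits = -1500 credits. All other bidders lose, so their payoff is 0.

Payoffs: Collector N 0 credits, Collector L 0 credits, Collector G 0 credits, Collector M -1500 credits, Collector V 0 credits, Collector X 0 credits.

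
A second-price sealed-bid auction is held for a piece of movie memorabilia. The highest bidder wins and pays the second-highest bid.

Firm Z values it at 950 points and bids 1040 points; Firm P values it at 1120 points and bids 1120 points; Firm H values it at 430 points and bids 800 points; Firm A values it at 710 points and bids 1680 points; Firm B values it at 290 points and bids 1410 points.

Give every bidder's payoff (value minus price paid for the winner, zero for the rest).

Firm Z 0 points, Firm P 0 points, Firm H 0 points, Firm A -700 points, Firm B 0 points.

Ordered from highest: Firm A 1680 points, then Firm B 1410 points, then Firm P 1120 points, then Firm Z 1040 points, then Firm H 800 points.
Firm A has the top bid and wins; the price is the second-highest bid, 1410 points.
Firm A's payoff = 710 points − 1410 points = -700 points. All other bidders lose, so their payoff is 0.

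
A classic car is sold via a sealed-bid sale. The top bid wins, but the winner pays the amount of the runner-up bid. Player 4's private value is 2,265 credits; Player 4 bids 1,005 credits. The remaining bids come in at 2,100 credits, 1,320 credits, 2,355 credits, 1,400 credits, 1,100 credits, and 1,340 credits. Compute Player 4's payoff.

Highest competing bid: 2,355 credits.
Player 4's bid 1,005 credits is not the highest, so Player 4 loses, pays nothing, and earns zero payoff.

The bidder's payoff: 0 credits.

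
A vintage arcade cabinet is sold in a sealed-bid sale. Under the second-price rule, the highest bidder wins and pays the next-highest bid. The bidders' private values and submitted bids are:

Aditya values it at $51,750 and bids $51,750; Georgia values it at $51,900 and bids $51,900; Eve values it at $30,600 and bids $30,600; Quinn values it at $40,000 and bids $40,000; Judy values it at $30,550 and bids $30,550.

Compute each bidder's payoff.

Aditya $0, Georgia $150, Eve $0, Quinn $0, Judy $0.

Sorted high to low: Georgia $51,900 > Aditya $51,750 > Quinn $40,000 > Eve $30,600 > Judy $30,550.
Georgia has the top bid and wins; the price is the second-highest bid, $51,750.
Georgia's payoff = $51,900 − $51,750 = $150. All other bidders lose, so their payoff is 0.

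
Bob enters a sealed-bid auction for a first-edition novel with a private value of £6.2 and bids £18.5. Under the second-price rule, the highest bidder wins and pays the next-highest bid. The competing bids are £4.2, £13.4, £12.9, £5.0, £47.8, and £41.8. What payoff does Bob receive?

£0.0

Highest competing bid: £47.8.
Bob's bid £18.5 is not the highest, so Bob loses, pays nothing, and earns zero payoff.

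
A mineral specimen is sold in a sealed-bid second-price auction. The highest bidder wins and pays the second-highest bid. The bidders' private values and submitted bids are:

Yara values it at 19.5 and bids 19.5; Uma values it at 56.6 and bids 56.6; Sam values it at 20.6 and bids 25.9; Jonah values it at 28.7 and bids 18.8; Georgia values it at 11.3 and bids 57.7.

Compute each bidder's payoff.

Sorted high to low: Georgia 57.7; Uma 56.6; Sam 25.9; Yara 19.5; Jonah 18.8.
Georgia has the top bid and wins; the price is the second-highest bid, 56.6.
Georgia's payoff = 11.3 − 56.6 = -45.3. All other bidders lose, so their payoff is 0.

Payoffs: Yara 0.0, Uma 0.0, Sam 0.0, Jonah 0.0, Georgia -45.3.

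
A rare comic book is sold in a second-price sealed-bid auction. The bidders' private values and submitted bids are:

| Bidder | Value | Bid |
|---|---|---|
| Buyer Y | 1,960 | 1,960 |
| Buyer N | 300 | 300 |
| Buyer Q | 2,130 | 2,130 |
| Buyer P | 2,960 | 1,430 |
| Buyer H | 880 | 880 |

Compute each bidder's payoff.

Buyer Y 0, Buyer N 0, Buyer Q 170, Buyer P 0, Buyer H 0.

Ordered from highest: Buyer Q 2,130; Buyer Y 1,960; Buyer P 1,430; Buyer H 880; Buyer N 300.
Buyer Q has the top bid and wins; the price is the second-highest bid, 1,960.
Buyer Q's payoff = 2,130 − 1,960 = 170. All other bidders lose, so their payoff is 0.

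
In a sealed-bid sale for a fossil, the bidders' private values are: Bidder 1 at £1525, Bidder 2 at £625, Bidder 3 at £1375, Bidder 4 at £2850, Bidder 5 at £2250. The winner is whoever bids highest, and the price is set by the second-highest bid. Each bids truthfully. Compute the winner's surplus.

£600

Ordered from highest: Bidder 4 £2850; Bidder 5 £2250; Bidder 1 £1525; Bidder 3 £1375; Bidder 2 £625.
Bidder 4 wins with the top bid and pays the second-highest, £2250.
Surplus = £2850 − £2250 = £600.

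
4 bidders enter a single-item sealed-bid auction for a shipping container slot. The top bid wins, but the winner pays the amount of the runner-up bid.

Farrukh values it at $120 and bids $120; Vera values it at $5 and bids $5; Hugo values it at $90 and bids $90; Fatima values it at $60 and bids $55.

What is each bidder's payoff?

Payoffs: Farrukh $30, Vera $0, Hugo $0, Fatima $0.

Bids in descending order: Farrukh $120; Hugo $90; Fatima $55; Vera $5.
Farrukh has the top bid and wins; the price is the second-highest bid, $90.
Farrukh's payoff = $120 − $90 = $30. All other bidders lose, so their payoff is 0.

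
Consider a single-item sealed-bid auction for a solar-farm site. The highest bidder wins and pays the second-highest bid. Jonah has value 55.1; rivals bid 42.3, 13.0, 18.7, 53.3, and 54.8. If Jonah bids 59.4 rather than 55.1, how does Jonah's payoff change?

0.0

The highest competing bid is 54.8.
Bidding truthfully at 55.1: Jonah has the top bid, wins, and pays the second-highest bid 54.8. Payoff = 55.1 − 54.8 = 0.3.
Bidding 59.4: Jonah has the top bid, wins, and pays the second-highest bid 54.8. Payoff = 55.1 − 54.8 = 0.3.
Change = 0.3 − 0.3 = 0.0.
The bid only affects whether you win, not the price — here both bids land on the same side of the top rival bid, so the deviation is payoff-neutral.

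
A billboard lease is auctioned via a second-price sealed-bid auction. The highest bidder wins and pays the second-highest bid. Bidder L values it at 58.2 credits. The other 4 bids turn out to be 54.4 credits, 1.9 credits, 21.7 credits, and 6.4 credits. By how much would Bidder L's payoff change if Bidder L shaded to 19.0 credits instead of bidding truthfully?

The highest competing bid is 54.4 credits.
Bidding truthfully at 58.2 credits: Bidder L has the top bid, wins, and pays the second-highest bid 54.4 credits. Payoff = 58.2 credits − 54.4 credits = 3.8 credits.
Bidding 19.0 credits: the top bid is 54.4 credits (a rival), so Bidder L loses. Payoff = 0.0 credits.
Change = 0.0 credits − 3.8 credits = -3.8 credits.

-3.8 credits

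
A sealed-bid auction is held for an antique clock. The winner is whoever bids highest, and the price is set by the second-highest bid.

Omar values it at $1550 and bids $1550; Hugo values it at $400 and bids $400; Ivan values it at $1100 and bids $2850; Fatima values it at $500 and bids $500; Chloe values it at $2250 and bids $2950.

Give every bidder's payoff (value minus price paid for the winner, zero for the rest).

Omar $0, Hugo $0, Ivan $0, Fatima $0, Chloe -$600.

Bids in descending order: Chloe $2950; Ivan $2850; Omar $1550; Fatima $500; Hugo $400.
Chloe has the top bid and wins; the price is the second-highest bid, $2850.
Chloe's payoff = $2250 − $2850 = -$600. All other bidders lose, so their payoff is 0.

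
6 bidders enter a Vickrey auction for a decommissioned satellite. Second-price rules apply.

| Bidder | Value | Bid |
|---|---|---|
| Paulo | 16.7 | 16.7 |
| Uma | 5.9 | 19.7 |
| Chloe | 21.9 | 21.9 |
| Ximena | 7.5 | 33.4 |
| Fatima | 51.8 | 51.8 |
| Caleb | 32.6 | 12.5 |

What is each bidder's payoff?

Paulo 0.0, Uma 0.0, Chloe 0.0, Ximena 0.0, Fatima 18.4, Caleb 0.0.

Bids in descending order: Fatima 51.8 > Ximena 33.4 > Chloe 21.9 > Uma 19.7 > Paulo 16.7 > Caleb 12.5.
Fatima has the top bid and wins; the price is the second-highest bid, 33.4.
Fatima's payoff = 51.8 − 33.4 = 18.4. All other bidders lose, so their payoff is 0.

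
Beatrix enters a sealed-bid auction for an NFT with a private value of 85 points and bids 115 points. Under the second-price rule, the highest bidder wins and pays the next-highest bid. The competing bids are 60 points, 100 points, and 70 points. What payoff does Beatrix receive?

Highest competing bid: 100 points.
Beatrix's bid 115 points is the highest overall, so Beatrix wins and pays the second-highest bid, 100 points.
Payoff = value − price = 85 points − 100 points = -15 points.
Overbidding won the item at a price above value — truthful bidding would have avoided this loss.

Beatrix's payoff: -15 points.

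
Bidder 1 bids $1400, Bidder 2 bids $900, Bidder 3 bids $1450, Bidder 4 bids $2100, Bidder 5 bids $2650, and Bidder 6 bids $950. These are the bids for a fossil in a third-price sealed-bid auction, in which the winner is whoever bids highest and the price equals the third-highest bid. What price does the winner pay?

Bids in descending order: Bidder 5 $2650, then Bidder 4 $2100, then Bidder 3 $1450, then Bidder 1 $1400, then Bidder 6 $950, then Bidder 2 $900.
Bidder 5 is the highest bidder, so Bidder 5 wins.
Under the third-price rule, the price is the third-highest bid: $1450.

The winner pays $1450.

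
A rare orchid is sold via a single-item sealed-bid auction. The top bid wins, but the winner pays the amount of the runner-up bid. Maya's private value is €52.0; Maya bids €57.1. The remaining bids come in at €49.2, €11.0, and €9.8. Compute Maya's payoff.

Highest competing bid: €49.2.
Maya's bid €57.1 is the highest overall, so Maya wins and pays the second-highest bid, €49.2.
Payoff = value − price = €52.0 − €49.2 = €2.8.

Maya's payoff: €2.8.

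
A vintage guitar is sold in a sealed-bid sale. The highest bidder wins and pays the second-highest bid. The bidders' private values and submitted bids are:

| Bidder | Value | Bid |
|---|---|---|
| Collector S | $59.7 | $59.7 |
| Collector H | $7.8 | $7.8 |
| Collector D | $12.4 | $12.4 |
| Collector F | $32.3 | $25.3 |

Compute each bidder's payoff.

Payoffs: Collector S $34.4, Collector H $0.0, Collector D $0.0, Collector F $0.0.

Ranking the bids: Collector S $59.7; Collector F $25.3; Collector D $12.4; Collector H $7.8.
Collector S has the top bid and wins; the price is the second-highest bid, $25.3.
Collector S's payoff = $59.7 − $25.3 = $34.4. All other bidders lose, so their payoff is 0.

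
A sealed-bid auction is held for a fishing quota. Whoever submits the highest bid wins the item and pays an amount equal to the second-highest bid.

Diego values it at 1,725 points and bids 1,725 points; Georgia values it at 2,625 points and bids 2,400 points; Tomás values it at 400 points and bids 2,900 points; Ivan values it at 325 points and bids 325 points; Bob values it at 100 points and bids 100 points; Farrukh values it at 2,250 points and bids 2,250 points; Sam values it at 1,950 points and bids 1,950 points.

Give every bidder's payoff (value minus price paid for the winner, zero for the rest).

Diego 0 points, Georgia 0 points, Tomás -2,000 points, Ivan 0 points, Bob 0 points, Farrukh 0 points, Sam 0 points.

Ranking the bids: Tomás 2,900 points > Georgia 2,400 points > Farrukh 2,250 points > Sam 1,950 points > Diego 1,725 points > Ivan 325 points > Bob 100 points.
Tomás has the top bid and wins; the price is the second-highest bid, 2,400 points.
Tomás's payoff = 400 points − 2,400 points = -2,000 points. All other bidders lose, so their payoff is 0.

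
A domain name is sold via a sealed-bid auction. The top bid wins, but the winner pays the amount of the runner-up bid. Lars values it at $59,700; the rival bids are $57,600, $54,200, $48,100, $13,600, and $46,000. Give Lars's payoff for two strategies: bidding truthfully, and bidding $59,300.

The highest competing bid is $57,600.
Bidding truthfully at $59,700: Lars has the top bid, wins, and pays the second-highest bid $57,600. Payoff = $59,700 − $57,600 = $2,100.
Bidding $59,300: Lars has the top bid, wins, and pays the second-highest bid $57,600. Payoff = $59,700 − $57,600 = $2,100.

(a) $2,100  (b) $2,100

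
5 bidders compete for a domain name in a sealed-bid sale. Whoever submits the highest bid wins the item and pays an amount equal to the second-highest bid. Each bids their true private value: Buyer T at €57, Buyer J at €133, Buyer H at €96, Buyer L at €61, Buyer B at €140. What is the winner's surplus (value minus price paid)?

€7

Sorted high to low: Buyer B €140; Buyer J €133; Buyer H €96; Buyer L €61; Buyer T €57.
Buyer B wins with the top bid and pays the second-highest, €133.
Surplus = €140 − €133 = €7.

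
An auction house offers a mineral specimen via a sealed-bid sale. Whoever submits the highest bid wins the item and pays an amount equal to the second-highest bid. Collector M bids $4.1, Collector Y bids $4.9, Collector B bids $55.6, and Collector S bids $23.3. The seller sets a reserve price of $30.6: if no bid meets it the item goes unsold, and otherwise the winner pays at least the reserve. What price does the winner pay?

Price paid: $30.6.

Ranking the bids: Collector B $55.6, then Collector S $23.3, then Collector Y $4.9, then Collector M $4.1.
Collector B has the highest bid, so Collector B wins.
The second-highest bid is $23.3, but the reserve $30.6 is higher, so the price is the reserve.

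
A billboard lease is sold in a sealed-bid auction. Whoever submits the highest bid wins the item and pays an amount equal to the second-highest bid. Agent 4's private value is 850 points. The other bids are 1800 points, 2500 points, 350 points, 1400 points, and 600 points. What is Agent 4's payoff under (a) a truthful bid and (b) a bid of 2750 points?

(a) 0 points  (b) -1650 points

The highest competing bid is 2500 points.
Bidding truthfully at 850 points: the top bid is 2500 points (a rival), so Agent 4 loses. Payoff = 0 points.
Bidding 2750 points: Agent 4 has the top bid, wins, and pays the second-highest bid 2500 points. Payoff = 850 points − 2500 points = -1650 points.
This is the dominant-strategy logic: truthful bidding weakly beats any alternative.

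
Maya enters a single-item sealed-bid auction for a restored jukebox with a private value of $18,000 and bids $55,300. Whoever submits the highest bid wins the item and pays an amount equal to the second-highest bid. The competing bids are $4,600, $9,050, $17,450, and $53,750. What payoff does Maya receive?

Highest competing bid: $53,750.
Maya's bid $55,300 is the highest overall, so Maya wins and pays the second-highest bid, $53,750.
Payoff = value − price = $18,000 − $53,750 = -$35,750.
Overbidding won the item at a price above value — truthful bidding would have avoided this loss.

Payoff = -$35,750.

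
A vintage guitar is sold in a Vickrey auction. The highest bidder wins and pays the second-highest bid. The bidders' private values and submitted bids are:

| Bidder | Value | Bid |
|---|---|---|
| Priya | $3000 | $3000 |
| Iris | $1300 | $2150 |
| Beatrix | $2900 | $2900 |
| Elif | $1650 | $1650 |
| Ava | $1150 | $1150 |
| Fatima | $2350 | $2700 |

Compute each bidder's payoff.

Ordered from highest: Priya $3000, then Beatrix $2900, then Fatima $2700, then Iris $2150, then Elif $1650, then Ava $1150.
Priya has the top bid and wins; the price is the second-highest bid, $2900.
Priya's payoff = $3000 − $2900 = $100. All other bidders lose, so their payoff is 0.

Payoffs: Priya $100, Iris $0, Beatrix $0, Elif $0, Ava $0, Fatima $0.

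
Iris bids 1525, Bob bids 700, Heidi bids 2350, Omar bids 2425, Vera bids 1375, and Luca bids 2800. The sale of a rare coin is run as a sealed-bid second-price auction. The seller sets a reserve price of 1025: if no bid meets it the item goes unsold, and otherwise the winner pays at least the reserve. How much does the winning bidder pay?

2425

Ordered from highest: Luca 2800 > Omar 2425 > Heidi 2350 > Iris 1525 > Vera 1375 > Bob 700.
Luca has the highest bid, so Luca wins.
The second-highest bid is 2425, which exceeds the reserve, so that sets the price.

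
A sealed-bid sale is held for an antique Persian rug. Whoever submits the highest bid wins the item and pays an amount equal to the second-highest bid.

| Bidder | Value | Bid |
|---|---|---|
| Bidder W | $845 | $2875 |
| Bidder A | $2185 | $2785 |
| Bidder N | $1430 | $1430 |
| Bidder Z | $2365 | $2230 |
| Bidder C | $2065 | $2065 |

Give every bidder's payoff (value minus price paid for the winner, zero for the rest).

Payoffs: Bidder W -$1940, Bidder A $0, Bidder N $0, Bidder Z $0, Bidder C $0.

Bids in descending order: Bidder W $2875 > Bidder A $2785 > Bidder Z $2230 > Bidder C $2065 > Bidder N $1430.
Bidder W has the top bid and wins; the price is the second-highest bid, $2785.
Bidder W's payoff = $845 − $2785 = -$1940. All other bidders lose, so their payoff is 0.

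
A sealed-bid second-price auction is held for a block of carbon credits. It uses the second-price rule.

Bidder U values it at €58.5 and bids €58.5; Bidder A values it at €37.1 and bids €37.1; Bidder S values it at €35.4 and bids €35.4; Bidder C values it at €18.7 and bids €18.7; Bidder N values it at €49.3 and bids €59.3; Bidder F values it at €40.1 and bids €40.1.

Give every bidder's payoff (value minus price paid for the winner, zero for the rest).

Bids in descending order: Bidder N €59.3; Bidder U €58.5; Bidder F €40.1; Bidder A €37.1; Bidder S €35.4; Bidder C €18.7.
Bidder N has the top bid and wins; the price is the second-highest bid, €58.5.
Bidder N's payoff = €49.3 − €58.5 = -€9.2. All other bidders lose, so their payoff is 0.

Payoffs: Bidder U €0.0, Bidder A €0.0, Bidder S €0.0, Bidder C €0.0, Bidder N -€9.2, Bidder F €0.0.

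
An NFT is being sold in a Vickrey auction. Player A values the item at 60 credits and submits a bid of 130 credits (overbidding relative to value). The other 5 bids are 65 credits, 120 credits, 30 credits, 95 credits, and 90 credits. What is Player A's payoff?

Highest competing bid: 120 credits.
Player A's bid 130 credits is the highest overall, so Player A wins and pays the second-highest bid, 120 credits.
Payoff = value − price = 60 credits − 120 credits = -60 credits.
Overbidding won the item at a price above value — truthful bidding would have avoided this loss.

Player A's payoff: -60 credits.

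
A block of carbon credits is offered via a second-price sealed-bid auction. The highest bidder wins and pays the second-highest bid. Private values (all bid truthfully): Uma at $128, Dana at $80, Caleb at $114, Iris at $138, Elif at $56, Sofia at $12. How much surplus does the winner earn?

Sorted high to low: Iris $138; Uma $128; Caleb $114; Dana $80; Elif $56; Sofia $12.
Iris wins with the top bid and pays the second-highest, $128.
Surplus = $138 − $128 = $10.

Surplus = $10.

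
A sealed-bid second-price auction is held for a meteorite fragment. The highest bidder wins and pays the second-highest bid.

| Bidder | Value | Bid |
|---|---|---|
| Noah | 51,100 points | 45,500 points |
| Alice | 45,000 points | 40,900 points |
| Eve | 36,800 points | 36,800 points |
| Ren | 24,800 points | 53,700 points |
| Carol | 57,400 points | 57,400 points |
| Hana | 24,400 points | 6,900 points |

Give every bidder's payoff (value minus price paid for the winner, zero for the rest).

Ordered from highest: Carol 57,400 points > Ren 53,700 points > Noah 45,500 points > Alice 40,900 points > Eve 36,800 points > Hana 6,900 points.
Carol has the top bid and wins; the price is the second-highest bid, 53,700 points.
Carol's payoff = 57,400 points − 53,700 points = 3,700 points. All other bidders lose, so their payoff is 0.

Noah 0 points, Alice 0 points, Eve 0 points, Ren 0 points, Carol 3,700 points, Hana 0 points.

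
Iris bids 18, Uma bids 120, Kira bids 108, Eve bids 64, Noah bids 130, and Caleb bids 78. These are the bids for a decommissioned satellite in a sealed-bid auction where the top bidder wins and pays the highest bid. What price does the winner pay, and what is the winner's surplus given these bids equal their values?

Bids in descending order: Noah 130, then Uma 120, then Kira 108, then Caleb 78, then Eve 64, then Iris 18.
Noah is the highest bidder, so Noah wins.
Under the first-price rule, the price is the highest bid: 130.
Surplus = 130 − 130 = 0.

Price 130; surplus 0.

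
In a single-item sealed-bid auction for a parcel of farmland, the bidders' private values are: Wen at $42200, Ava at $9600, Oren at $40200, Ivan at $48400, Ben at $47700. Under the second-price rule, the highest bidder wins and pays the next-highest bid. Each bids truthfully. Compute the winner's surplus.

Ordered from highest: Ivan $48400; Ben $47700; Wen $42200; Oren $40200; Ava $9600.
Ivan wins with the top bid and pays the second-highest, $47700.
Surplus = $48400 − $47700 = $700.

$700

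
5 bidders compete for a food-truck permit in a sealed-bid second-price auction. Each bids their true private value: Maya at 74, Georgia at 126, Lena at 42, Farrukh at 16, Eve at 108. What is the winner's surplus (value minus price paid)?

Ordered from highest: Georgia 126, then Eve 108, then Maya 74, then Lena 42, then Farrukh 16.
Georgia wins with the top bid and pays the second-highest, 108.
Surplus = 126 − 108 = 18.

Winner's surplus: 18.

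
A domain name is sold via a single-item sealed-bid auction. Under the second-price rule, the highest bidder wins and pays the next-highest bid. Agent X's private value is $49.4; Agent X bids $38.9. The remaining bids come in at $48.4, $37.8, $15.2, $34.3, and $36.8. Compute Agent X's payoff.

Highest competing bid: $48.4.
Agent X's bid $38.9 is not the highest, so Agent X loses, pays nothing, and earns zero payoff.

Payoff = $0.0.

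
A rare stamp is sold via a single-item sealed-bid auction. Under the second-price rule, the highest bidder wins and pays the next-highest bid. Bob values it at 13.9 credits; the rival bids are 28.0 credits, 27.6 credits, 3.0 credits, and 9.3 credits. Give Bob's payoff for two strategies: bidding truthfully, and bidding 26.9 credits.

The highest competing bid is 28.0 credits.
Bidding truthfully at 13.9 credits: the top bid is 28.0 credits (a rival), so Bob loses. Payoff = 0.0 credits.
Bidding 26.9 credits: the top bid is 28.0 credits (a rival), so Bob loses. Payoff = 0.0 credits.
The bid only affects whether you win, not the price — here both bids land on the same side of the top rival bid, so the deviation is payoff-neutral.

(a) 0.0 credits  (b) 0.0 credits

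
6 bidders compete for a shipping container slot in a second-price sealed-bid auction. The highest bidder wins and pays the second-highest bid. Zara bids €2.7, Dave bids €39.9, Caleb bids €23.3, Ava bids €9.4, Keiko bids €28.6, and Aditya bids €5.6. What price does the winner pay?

Ranking the bids: Dave €39.9; Keiko €28.6; Caleb €23.3; Ava €9.4; Aditya €5.6; Zara €2.7.
Dave has the highest bid, so Dave wins.
The second-highest bid is €28.6, so that is what Dave pays.

Price paid: €28.6.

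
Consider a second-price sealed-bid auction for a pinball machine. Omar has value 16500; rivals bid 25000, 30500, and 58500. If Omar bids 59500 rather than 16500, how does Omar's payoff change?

The highest competing bid is 58500.
Bidding truthfully at 16500: the top bid is 58500 (a rival), so Omar loses. Payoff = 0.
Bidding 59500: Omar has the top bid, wins, and pays the second-highest bid 58500. Payoff = 16500 − 58500 = -42000.
Change = -42000 − 0 = -42000.
This is the dominant-strategy logic: truthful bidding weakly beats any alternative.

-42000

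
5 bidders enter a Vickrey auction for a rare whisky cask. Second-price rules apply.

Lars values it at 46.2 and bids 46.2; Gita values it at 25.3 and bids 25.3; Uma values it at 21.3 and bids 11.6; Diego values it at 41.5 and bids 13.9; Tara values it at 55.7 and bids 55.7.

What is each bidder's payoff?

Sorted high to low: Tara 55.7, then Lars 46.2, then Gita 25.3, then Diego 13.9, then Uma 11.6.
Tara has the top bid and wins; the price is the second-highest bid, 46.2.
Tara's payoff = 55.7 − 46.2 = 9.5. All other bidders lose, so their payoff is 0.

Payoffs: Lars 0.0, Gita 0.0, Uma 0.0, Diego 0.0, Tara 9.5.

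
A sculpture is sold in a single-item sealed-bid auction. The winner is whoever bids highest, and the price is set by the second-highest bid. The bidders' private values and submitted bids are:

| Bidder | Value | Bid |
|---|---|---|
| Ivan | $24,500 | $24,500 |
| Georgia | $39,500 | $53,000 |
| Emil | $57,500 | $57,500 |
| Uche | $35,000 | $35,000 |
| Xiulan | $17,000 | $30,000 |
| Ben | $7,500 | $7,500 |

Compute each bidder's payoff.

Ivan $0, Georgia $0, Emil $4,500, Uche $0, Xiulan $0, Ben $0.

Bids in descending order: Emil $57,500, then Georgia $53,000, then Uche $35,000, then Xiulan $30,000, then Ivan $24,500, then Ben $7,500.
Emil has the top bid and wins; the price is the second-highest bid, $53,000.
Emil's payoff = $57,500 − $53,000 = $4,500. All other bidders lose, so their payoff is 0.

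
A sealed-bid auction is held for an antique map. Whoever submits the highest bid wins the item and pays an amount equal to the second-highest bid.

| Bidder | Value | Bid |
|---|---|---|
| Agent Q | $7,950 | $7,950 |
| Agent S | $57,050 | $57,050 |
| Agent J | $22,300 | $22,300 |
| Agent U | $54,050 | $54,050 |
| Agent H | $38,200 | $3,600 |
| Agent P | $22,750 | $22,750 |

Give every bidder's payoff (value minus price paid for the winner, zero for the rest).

Payoffs: Agent Q $0, Agent S $3,000, Agent J $0, Agent U $0, Agent H $0, Agent P $0.

Sorted high to low: Agent S $57,050 > Agent U $54,050 > Agent P $22,750 > Agent J $22,300 > Agent Q $7,950 > Agent H $3,600.
Agent S has the top bid and wins; the price is the second-highest bid, $54,050.
Agent S's payoff = $57,050 − $54,050 = $3,000. All other bidders lose, so their payoff is 0.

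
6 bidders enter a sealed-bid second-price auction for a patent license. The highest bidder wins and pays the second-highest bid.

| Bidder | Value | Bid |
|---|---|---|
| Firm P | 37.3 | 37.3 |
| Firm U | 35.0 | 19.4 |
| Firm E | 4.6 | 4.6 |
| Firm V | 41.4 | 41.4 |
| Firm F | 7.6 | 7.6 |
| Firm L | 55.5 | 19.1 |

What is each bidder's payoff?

Payoffs: Firm P 0.0, Firm U 0.0, Firm E 0.0, Firm V 4.1, Firm F 0.0, Firm L 0.0.

Bids in descending order: Firm V 41.4, then Firm P 37.3, then Firm U 19.4, then Firm L 19.1, then Firm F 7.6, then Firm E 4.6.
Firm V has the top bid and wins; the price is the second-highest bid, 37.3.
Firm V's payoff = 41.4 − 37.3 = 4.1. All other bidders lose, so their payoff is 0.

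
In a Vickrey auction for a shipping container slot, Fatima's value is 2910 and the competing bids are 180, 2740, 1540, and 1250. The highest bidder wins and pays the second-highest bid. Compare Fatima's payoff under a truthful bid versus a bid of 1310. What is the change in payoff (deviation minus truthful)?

-170

The highest competing bid is 2740.
Bidding truthfully at 2910: Fatima has the top bid, wins, and pays the second-highest bid 2740. Payoff = 2910 − 2740 = 170.
Bidding 1310: the top bid is 2740 (a rival), so Fatima loses. Payoff = 0.
Change = 0 − 170 = -170.
Deviating from a truthful bid can only lose payoff in a second-price auction — never gain.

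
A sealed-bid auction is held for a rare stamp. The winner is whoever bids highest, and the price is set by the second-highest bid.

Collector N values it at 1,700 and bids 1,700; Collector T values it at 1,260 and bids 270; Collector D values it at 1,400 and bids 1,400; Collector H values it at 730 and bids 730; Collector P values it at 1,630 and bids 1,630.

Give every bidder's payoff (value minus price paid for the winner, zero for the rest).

Bids in descending order: Collector N 1,700, then Collector P 1,630, then Collector D 1,400, then Collector H 730, then Collector T 270.
Collector N has the top bid and wins; the price is the second-highest bid, 1,630.
Collector N's payoff = 1,700 − 1,630 = 70. All other bidders lose, so their payoff is 0.

Collector N 70, Collector T 0, Collector D 0, Collector H 0, Collector P 0.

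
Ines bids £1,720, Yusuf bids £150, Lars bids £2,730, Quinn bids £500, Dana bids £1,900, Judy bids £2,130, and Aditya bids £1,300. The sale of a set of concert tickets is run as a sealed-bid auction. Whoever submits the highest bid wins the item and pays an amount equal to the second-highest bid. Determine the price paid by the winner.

Price paid: £2,130.

Ordered from highest: Lars £2,730 > Judy £2,130 > Dana £1,900 > Ines £1,720 > Aditya £1,300 > Quinn £500 > Yusuf £150.
Lars has the highest bid, so Lars wins.
The second-highest bid is £2,130, so that is what Lars pays.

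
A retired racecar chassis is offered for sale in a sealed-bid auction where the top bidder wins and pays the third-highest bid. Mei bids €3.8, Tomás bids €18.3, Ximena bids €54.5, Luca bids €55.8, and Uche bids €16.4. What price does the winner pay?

€18.3

Ordered from highest: Luca €55.8 > Ximena €54.5 > Tomás €18.3 > Uche €16.4 > Mei €3.8.
Luca is the highest bidder, so Luca wins.
Under the third-price rule, the price is the third-highest bid: €18.3.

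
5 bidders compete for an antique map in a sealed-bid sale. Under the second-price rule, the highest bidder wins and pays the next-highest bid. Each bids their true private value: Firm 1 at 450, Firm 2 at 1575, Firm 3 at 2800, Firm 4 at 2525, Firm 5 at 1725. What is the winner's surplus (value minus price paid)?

Ranking the bids: Firm 3 2800; Firm 4 2525; Firm 5 1725; Firm 2 1575; Firm 1 450.
Firm 3 wins with the top bid and pays the second-highest, 2525.
Surplus = 2800 − 2525 = 275.

Surplus = 275.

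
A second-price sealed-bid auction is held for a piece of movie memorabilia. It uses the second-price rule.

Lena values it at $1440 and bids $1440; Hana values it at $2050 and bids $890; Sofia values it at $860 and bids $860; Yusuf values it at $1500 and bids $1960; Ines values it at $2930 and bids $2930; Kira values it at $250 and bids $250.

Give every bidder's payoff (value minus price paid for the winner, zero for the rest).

Payoffs: Lena $0, Hana $0, Sofia $0, Yusuf $0, Ines $970, Kira $0.

Bids in descending order: Ines $2930 > Yusuf $1960 > Lena $1440 > Hana $890 > Sofia $860 > Kira $250.
Ines has the top bid and wins; the price is the second-highest bid, $1960.
Ines's payoff = $2930 − $1960 = $970. All other bidders lose, so their payoff is 0.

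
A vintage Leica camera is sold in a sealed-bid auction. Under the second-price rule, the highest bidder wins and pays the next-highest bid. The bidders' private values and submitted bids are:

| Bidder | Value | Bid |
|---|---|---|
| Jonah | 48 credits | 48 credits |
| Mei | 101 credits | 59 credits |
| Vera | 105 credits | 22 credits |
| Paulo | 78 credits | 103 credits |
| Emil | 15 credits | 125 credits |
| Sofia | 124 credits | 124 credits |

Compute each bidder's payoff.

Ranking the bids: Emil 125 credits, then Sofia 124 credits, then Paulo 103 credits, then Mei 59 credits, then Jonah 48 credits, then Vera 22 credits.
Emil has the top bid and wins; the price is the second-highest bid, 124 credits.
Emil's payoff = 15 credits − 124 credits = -109 credits. All other bidders lose, so their payoff is 0.

Payoffs: Jonah 0 credits, Mei 0 credits, Vera 0 credits, Paulo 0 credits, Emil -109 credits, Sofia 0 credits.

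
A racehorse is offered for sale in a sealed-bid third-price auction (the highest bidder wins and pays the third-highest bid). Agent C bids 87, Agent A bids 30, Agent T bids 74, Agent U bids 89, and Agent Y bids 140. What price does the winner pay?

The winner pays 87.

Sorted high to low: Agent Y 140 > Agent U 89 > Agent C 87 > Agent T 74 > Agent A 30.
Agent Y is the highest bidder, so Agent Y wins.
Under the third-price rule, the price is the third-highest bid: 87.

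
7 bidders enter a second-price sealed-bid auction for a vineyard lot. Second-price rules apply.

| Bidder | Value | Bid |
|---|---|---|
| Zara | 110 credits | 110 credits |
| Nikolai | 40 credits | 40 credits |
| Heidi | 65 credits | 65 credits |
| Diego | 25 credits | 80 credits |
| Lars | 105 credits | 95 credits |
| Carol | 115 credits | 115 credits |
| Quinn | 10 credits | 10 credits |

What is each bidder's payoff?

Payoffs: Zara 0 credits, Nikolai 0 credits, Heidi 0 credits, Diego 0 credits, Lars 0 credits, Carol 5 credits, Quinn 0 credits.

Ranking the bids: Carol 115 credits, then Zara 110 credits, then Lars 95 credits, then Diego 80 credits, then Heidi 65 credits, then Nikolai 40 credits, then Quinn 10 credits.
Carol has the top bid and wins; the price is the second-highest bid, 110 credits.
Carol's payoff = 115 credits − 110 credits = 5 credits. All other bidders lose, so their payoff is 0.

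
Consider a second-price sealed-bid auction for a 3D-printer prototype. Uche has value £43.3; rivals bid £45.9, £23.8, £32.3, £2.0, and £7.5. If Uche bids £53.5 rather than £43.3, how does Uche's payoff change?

Payoff change: -£2.6.

The highest competing bid is £45.9.
Bidding truthfully at £43.3: the top bid is £45.9 (a rival), so Uche loses. Payoff = £0.0.
Bidding £53.5: Uche has the top bid, wins, and pays the second-highest bid £45.9. Payoff = £43.3 − £45.9 = -£2.6.
Change = -£2.6 − £0.0 = -£2.6.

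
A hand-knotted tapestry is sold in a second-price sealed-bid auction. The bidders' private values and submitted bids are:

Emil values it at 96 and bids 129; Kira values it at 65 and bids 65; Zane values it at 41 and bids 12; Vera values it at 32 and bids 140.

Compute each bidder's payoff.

Sorted high to low: Vera 140 > Emil 129 > Kira 65 > Zane 12.
Vera has the top bid and wins; the price is the second-highest bid, 129.
Vera's payoff = 32 − 129 = -97. All other bidders lose, so their payoff is 0.

Emil 0, Kira 0, Zane 0, Vera -97.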